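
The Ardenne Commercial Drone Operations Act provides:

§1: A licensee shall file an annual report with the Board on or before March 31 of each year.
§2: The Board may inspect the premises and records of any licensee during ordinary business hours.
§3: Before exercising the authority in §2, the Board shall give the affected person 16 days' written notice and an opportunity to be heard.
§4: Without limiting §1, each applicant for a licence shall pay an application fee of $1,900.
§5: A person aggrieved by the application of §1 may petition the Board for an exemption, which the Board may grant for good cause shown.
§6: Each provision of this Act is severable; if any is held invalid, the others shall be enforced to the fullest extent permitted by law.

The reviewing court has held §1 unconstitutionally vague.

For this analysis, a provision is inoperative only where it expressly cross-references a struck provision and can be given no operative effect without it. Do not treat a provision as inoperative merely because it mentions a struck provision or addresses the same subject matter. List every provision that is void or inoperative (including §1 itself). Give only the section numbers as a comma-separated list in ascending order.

1, 5

§1 is struck. The only function of §5 is the exemption procedure for §1, so it cannot stand once §1 is removed. Although §4 refers to §1, its operative terms do not depend on §1, so it remains in effect. §6 is a severability clause and preserves every provision that can still be given independent effect. The provisions still in force are §2, §3, §4, and §6.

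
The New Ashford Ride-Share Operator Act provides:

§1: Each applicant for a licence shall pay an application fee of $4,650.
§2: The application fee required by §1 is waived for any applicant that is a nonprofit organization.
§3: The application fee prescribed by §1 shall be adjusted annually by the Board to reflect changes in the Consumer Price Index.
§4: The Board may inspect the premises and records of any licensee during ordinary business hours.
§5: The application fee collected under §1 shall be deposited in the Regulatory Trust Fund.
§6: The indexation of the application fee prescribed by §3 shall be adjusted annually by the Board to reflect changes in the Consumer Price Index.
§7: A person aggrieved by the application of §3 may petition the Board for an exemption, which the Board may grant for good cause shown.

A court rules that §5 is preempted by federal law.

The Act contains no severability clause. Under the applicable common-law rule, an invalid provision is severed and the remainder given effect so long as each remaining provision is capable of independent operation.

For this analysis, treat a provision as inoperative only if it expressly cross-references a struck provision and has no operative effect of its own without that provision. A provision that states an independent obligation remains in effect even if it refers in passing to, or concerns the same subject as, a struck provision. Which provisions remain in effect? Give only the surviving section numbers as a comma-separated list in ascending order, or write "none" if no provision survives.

1, 2, 3, 4, 6, 7

§5 is struck. No other provision's operative terms depend on §5. Under the stated default rule, only provisions that cannot operate independently fall away; the rest are enforced. That leaves §1, §2, §3, §4, §6, and §7 in effect.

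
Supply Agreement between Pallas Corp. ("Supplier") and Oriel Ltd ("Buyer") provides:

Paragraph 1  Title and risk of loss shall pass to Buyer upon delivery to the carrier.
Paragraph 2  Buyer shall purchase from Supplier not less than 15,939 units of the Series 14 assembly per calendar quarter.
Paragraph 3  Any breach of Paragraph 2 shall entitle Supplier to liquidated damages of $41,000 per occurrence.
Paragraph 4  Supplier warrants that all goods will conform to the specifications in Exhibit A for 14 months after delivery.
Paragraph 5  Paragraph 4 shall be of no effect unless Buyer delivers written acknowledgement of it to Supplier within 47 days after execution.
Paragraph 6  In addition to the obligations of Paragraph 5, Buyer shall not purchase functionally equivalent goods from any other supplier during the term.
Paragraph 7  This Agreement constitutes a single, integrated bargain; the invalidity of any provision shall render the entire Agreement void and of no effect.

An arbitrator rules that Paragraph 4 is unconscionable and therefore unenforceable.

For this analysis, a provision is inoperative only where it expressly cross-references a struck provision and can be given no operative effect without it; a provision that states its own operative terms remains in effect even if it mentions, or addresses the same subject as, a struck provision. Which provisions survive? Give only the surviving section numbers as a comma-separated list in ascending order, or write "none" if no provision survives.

none

Paragraph 4 is struck. The only function of Paragraph 5 is the acknowledgement condition for Paragraph 4, so it cannot stand once Paragraph 4 is removed. Paragraph 7 provides that the Agreement is not severable, so the invalidity of any one provision voids the entire Agreement. No provision of the Agreement survives.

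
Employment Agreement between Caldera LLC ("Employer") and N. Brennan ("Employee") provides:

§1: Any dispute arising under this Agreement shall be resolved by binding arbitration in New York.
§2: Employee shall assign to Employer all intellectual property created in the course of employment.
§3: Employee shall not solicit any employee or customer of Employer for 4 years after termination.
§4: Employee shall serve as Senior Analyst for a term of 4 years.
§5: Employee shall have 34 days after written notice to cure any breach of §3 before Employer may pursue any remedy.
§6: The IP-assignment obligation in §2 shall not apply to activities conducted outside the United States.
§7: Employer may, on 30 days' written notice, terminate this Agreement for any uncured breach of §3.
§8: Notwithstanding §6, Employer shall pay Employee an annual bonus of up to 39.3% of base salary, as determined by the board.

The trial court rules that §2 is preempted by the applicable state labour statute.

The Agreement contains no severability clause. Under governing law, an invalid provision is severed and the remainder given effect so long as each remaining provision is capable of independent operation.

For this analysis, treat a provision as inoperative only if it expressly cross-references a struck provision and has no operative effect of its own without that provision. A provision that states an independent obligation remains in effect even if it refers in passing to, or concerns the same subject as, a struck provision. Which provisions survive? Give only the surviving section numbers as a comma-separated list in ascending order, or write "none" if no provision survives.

1, 3, 4, 5, 7, 8

§2 is struck. §6 has no operative effect of its own apart from §2 and is therefore inoperative. Although §8 refers to §6, its operative terms do not depend on §6, so it remains in effect. With no severability clause, the stated default rule severs what cannot stand and enforces each remaining provision that can operate on its own. That leaves §1, §3, §4, §5, §7, and §8 in effect.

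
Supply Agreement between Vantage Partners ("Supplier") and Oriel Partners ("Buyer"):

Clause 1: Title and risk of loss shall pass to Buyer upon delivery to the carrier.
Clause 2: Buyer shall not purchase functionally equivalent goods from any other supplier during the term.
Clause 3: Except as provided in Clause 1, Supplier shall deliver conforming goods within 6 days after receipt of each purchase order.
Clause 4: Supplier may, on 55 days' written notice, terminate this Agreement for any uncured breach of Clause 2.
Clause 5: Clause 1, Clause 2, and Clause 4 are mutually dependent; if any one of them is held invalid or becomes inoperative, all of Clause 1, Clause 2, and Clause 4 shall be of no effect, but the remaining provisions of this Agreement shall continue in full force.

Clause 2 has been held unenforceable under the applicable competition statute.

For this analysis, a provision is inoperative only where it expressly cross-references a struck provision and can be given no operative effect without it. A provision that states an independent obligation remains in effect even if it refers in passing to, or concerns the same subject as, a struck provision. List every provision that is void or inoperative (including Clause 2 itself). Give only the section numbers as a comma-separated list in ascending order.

1, 2, 4

Clause 2 is struck. Clause 4 operates only by reference to Clause 2, so it falls with Clause 2. Clause 3 mentions Clause 1 but its own obligation stands independently of Clause 1, so Clause 3 is not affected. Clause 5 declares Clause 1, Clause 2, and Clause 4 mutually dependent; since one of them has fallen, all of them are of no effect. That brings down Clause 1 as well. The remainder continues in force under Clause 5. Clause 3 and Clause 5 remain in effect.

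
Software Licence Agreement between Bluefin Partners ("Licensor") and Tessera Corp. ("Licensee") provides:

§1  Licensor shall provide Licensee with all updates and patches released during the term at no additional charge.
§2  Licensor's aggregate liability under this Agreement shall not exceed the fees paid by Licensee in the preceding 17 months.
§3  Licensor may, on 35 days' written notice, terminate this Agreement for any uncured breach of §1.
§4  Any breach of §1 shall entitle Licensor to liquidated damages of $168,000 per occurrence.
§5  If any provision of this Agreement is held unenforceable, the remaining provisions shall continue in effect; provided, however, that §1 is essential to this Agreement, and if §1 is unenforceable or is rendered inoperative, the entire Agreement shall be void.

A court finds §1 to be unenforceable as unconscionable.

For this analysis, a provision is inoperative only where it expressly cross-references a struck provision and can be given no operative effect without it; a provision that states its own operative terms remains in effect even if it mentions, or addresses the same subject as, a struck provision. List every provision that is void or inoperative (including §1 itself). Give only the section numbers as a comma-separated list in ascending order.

§1 is struck. The only function of §3 is the termination right for breach of §1, so it cannot stand once §1 is removed. §4 does nothing except set the liquidated-damages amount by reference to §1; with §1 gone it has no independent effect and is inoperative. §5 makes §1 an essential term, and §1 is the provision held invalid; under §5, the entire Agreement is therefore void. No provision of the Agreement survives.

1, 2, 3, 4, 5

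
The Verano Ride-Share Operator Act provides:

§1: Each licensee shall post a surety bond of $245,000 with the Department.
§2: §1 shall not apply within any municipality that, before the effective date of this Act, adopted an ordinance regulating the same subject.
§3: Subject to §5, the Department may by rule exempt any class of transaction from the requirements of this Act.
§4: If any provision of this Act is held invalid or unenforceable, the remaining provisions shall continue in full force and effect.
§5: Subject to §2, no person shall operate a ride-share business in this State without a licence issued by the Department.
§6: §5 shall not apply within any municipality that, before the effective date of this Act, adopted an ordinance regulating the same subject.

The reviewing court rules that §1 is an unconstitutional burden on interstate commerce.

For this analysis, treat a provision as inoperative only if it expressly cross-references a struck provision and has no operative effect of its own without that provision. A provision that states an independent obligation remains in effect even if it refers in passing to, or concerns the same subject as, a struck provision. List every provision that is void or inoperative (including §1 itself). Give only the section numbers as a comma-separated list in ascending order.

1, 2

§1 is struck. §2 has no operative effect of its own apart from §1 and is therefore inoperative. §5 mentions §2 but its own obligation stands independently of §2, so §5 is not affected. §4 is a severability clause and preserves every provision that can still be given independent effect. §3, §4, §5, and §6 remain in effect.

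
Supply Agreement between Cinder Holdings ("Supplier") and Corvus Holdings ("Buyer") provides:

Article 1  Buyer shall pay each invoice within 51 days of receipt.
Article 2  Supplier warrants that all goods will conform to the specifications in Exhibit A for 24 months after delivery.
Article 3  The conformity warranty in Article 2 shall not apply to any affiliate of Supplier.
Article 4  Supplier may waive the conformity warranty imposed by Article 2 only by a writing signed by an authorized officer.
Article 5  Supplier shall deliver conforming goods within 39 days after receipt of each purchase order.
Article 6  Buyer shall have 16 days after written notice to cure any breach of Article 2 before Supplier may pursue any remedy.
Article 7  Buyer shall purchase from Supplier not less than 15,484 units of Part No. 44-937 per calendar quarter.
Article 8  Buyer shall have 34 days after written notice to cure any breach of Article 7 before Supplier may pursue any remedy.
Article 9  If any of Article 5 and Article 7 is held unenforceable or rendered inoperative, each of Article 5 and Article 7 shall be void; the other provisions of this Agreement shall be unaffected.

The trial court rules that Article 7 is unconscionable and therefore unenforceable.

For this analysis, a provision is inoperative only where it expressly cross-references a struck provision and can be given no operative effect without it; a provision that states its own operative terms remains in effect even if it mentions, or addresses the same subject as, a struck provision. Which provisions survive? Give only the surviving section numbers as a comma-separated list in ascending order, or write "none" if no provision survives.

1, 2, 3, 4, 6, 9

Article 7 is struck. Article 8 has no operative effect of its own apart from Article 7 and is therefore inoperative. Article 9 declares Article 5 and Article 7 mutually dependent; since one of them has fallen, all of them are of no effect. That brings down Article 5 as well. The remainder continues in force under Article 9. The provisions still in force are Article 1, Article 2, Article 3, Article 4, Article 6, and Article 9.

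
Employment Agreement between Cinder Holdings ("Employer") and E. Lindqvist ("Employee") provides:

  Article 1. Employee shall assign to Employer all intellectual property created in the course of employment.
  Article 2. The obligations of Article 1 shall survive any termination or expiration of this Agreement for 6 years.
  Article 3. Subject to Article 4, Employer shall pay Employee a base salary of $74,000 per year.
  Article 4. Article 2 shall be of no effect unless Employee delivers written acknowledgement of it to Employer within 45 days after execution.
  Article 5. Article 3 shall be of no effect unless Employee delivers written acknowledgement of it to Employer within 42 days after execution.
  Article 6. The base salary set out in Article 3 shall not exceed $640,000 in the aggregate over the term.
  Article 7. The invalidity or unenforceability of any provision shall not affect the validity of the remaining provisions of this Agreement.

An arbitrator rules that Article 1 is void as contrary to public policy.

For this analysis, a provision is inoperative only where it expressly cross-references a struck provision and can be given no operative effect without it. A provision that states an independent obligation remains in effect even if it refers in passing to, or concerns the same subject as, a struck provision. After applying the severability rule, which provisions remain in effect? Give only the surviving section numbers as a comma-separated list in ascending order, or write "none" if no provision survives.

Article 1 is struck. Article 2 operates only by reference to Article 1, so it falls with Article 1. Article 4 merely fixes the acknowledgement condition for Article 2; with Article 2 gone it has nothing to operate on and falls away. Article 3 mentions Article 4 but its own obligation stands independently of Article 4, so Article 3 is not affected. Article 7 is a severability clause and preserves every provision that can still be given independent effect. That leaves Article 3, Article 5, Article 6, and Article 7 in effect.

3, 5, 6, 7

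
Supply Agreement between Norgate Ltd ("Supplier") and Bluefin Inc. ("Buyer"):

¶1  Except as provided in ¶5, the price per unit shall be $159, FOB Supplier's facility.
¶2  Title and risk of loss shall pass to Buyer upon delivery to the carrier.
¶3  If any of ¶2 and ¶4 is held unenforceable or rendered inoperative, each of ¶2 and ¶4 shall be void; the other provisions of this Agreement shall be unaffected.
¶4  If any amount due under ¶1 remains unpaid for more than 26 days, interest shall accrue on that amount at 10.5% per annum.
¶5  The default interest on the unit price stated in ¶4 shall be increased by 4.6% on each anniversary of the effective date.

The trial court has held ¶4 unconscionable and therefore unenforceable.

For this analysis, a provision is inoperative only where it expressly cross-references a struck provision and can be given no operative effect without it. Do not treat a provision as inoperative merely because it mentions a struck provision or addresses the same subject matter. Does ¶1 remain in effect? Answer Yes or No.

Yes

¶4 is struck. ¶5 has no operative effect of its own apart from ¶4 and is therefore inoperative. ¶1 mentions ¶5 but its own obligation stands independently of ¶5, so ¶1 is not affected. ¶3 declares ¶2 and ¶4 mutually dependent; since one of them has fallen, all of them are of no effect. That brings down ¶2 as well. The remainder continues in force under ¶3. The provisions still in force are ¶1 and ¶3. ¶1 is among the surviving provisions, so the answer is yes.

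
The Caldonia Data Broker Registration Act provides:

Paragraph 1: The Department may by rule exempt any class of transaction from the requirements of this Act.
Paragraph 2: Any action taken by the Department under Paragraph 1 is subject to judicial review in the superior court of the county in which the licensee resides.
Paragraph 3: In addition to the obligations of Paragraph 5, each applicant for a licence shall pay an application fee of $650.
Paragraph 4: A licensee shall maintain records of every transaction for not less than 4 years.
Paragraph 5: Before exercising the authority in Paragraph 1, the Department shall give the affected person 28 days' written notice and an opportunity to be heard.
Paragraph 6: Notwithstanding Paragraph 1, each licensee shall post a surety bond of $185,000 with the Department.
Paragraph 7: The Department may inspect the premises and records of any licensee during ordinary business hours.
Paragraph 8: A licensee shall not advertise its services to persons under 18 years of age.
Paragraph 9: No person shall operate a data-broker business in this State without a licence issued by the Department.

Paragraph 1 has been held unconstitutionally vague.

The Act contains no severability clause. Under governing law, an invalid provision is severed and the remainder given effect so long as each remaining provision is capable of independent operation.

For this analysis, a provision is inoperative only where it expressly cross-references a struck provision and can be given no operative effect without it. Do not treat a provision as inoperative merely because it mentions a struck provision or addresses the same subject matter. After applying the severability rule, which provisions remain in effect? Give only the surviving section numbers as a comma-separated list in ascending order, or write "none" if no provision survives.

Paragraph 1 is struck. Paragraph 2 merely fixes the judicial-review right for Paragraph 1; with Paragraph 1 gone it has nothing to operate on and falls away. Paragraph 5 merely fixes the notice-and-hearing requirement for Paragraph 1; with Paragraph 1 gone it has nothing to operate on and falls away. Although Paragraph 6 refers to Paragraph 1, its operative terms do not depend on Paragraph 1, so it remains in effect. Although Paragraph 3 refers to Paragraph 5, its operative terms do not depend on Paragraph 5, so it remains in effect. Under the stated default rule, only provisions that cannot operate independently fall away; the rest are enforced. Paragraph 3, Paragraph 4, Paragraph 6, Paragraph 7, Paragraph 8, and Paragraph 9 remain in effect.

3, 4, 6, 7, 8, 9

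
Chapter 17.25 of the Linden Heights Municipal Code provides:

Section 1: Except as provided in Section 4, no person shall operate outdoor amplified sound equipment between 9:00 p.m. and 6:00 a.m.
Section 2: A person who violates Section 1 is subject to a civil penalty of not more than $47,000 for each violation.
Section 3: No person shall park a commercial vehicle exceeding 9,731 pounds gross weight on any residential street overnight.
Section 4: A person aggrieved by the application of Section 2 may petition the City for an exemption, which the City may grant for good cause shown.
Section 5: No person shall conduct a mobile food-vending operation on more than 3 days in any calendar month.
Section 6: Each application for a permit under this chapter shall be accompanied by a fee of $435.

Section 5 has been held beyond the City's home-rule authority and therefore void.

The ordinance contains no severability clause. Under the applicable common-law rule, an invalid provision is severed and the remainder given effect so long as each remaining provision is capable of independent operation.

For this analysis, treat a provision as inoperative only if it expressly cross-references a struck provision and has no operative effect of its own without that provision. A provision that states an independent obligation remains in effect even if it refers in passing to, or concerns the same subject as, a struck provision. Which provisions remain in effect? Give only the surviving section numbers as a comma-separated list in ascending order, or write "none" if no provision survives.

Section 5 is struck. No other provision's operative terms depend on Section 5. With no severability clause, the stated default rule severs what cannot stand and enforces each remaining provision that can operate on its own. That leaves Section 1, Section 2, Section 3, Section 4, and Section 6 in effect.

1, 2, 3, 4, 6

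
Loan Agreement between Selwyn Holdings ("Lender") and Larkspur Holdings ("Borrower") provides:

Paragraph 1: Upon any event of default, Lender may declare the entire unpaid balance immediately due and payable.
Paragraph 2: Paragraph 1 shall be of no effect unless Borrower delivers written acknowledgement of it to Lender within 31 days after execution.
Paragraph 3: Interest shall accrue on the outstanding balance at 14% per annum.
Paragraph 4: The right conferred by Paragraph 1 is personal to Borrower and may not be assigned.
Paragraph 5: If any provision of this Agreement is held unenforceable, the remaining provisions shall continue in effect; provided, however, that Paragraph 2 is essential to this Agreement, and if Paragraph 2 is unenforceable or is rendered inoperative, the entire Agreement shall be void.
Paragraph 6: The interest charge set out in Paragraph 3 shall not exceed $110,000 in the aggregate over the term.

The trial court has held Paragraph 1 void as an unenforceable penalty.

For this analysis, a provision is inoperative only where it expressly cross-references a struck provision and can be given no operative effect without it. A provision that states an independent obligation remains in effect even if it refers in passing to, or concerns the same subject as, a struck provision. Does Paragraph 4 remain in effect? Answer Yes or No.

Paragraph 1 is struck. The only function of Paragraph 2 is the acknowledgement condition for Paragraph 1, so it cannot stand once Paragraph 1 is removed. Paragraph 4 merely fixes the non-assignment of Paragraph 1; with Paragraph 1 gone it has nothing to operate on and falls away. Paragraph 5 makes Paragraph 2 an essential term, and Paragraph 2 has been rendered inoperative by the cascade; under Paragraph 5, the entire Agreement is therefore void. No provision of the Agreement survives. Paragraph 4 is among the inoperative provisions, so the answer is no.

No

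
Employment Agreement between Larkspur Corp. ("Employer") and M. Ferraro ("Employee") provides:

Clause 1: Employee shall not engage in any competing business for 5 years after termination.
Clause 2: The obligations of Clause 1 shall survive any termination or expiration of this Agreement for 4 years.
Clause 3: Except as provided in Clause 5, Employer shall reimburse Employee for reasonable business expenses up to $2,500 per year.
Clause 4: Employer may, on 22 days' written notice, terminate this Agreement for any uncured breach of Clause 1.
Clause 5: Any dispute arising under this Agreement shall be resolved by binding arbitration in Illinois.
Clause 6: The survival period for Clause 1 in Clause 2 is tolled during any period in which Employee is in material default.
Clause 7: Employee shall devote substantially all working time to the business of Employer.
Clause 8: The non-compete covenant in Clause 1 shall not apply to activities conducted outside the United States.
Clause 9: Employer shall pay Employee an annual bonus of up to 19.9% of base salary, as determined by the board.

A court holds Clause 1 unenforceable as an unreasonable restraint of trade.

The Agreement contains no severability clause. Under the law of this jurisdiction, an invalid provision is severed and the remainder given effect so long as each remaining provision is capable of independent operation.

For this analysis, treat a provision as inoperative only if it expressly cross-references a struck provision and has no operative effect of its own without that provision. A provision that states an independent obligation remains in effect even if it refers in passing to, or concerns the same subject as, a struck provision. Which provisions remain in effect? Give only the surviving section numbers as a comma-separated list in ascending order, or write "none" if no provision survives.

Clause 1 is struck. Clause 2 merely fixes the survival period for Clause 1; with Clause 1 gone it has nothing to operate on and falls away. Clause 4 merely fixes the termination right for breach of Clause 1; with Clause 1 gone it has nothing to operate on and falls away. Clause 8 does nothing except set the carve-out from the non-compete covenant by reference to Clause 1; with Clause 1 gone it has no independent effect and is inoperative. Clause 6 operates only by reference to Clause 2, so it falls with Clause 2. Under the stated default rule, only provisions that cannot operate independently fall away; the rest are enforced. Clause 3, Clause 5, Clause 7, and Clause 9 remain in effect.

3, 5, 7, 9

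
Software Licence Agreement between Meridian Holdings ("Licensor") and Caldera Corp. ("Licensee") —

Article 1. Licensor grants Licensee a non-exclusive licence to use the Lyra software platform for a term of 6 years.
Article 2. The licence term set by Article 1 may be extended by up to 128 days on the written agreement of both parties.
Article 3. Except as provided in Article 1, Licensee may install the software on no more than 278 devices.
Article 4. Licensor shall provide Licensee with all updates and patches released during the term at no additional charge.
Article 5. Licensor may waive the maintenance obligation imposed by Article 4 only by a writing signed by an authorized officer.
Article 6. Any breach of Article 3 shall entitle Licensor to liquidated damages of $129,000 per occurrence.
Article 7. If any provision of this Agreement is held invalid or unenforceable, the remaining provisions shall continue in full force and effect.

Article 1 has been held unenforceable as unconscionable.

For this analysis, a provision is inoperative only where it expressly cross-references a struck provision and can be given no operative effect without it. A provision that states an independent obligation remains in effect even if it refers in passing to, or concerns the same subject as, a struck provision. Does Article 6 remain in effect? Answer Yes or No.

Yes

Article 1 is struck. The whole of Article 2 is the extension of the licence term, defined by reference to Article 1, so Article 2 cannot stand once Article 1 is removed. Article 3 mentions Article 1 but its own obligation stands independently of Article 1, so Article 3 is not affected. Under the severability clause in Article 7, the remaining provisions continue in force. Article 3, Article 4, Article 5, Article 6, and Article 7 remain in effect. Article 6 is among the surviving provisions, so the answer is yes.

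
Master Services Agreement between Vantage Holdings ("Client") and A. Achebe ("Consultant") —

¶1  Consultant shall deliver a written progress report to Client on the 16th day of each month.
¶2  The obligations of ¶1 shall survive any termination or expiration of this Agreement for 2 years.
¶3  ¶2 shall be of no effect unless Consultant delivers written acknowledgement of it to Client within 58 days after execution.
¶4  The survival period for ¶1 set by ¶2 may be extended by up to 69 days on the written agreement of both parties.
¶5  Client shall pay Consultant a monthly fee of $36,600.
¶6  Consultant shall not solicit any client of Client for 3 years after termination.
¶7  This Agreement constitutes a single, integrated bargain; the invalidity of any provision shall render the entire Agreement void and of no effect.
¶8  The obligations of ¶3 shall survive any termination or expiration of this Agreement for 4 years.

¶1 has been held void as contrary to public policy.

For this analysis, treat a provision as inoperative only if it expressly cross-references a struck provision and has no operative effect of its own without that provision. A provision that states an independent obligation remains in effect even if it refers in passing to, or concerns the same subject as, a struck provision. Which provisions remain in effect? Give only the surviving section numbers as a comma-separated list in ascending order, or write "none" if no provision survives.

none

¶1 is struck. ¶2 has no operative effect of its own apart from ¶1 and is therefore inoperative. The only function of ¶3 is the acknowledgement condition for ¶2, so it cannot stand once ¶2 is removed. ¶4 operates only by reference to ¶2, so it falls with ¶2. ¶8 merely fixes the survival period for ¶3; with ¶3 gone it has nothing to operate on and falls away. ¶7 provides that the Agreement is not severable, so the invalidity of any one provision voids the entire Agreement. No provision of the Agreement survives.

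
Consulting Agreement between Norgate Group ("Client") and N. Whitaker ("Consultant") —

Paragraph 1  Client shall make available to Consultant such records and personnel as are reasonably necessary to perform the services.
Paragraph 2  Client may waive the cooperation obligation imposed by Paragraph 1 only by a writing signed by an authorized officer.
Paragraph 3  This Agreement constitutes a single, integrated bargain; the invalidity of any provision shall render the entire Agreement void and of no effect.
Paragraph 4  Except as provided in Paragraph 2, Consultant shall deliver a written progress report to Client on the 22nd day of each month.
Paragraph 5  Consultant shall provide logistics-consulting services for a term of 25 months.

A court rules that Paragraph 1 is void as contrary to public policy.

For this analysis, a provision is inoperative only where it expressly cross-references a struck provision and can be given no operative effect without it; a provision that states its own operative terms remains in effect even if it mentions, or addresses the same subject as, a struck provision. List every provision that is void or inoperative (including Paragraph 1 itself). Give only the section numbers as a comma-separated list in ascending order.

1, 2, 3, 4, 5

Paragraph 1 is struck. Paragraph 2 merely fixes the waiver condition for Paragraph 1; with Paragraph 1 gone it has nothing to operate on and falls away. Paragraph 3 provides that the Agreement is not severable, so the invalidity of any one provision voids the entire Agreement. No provision of the Agreement survives.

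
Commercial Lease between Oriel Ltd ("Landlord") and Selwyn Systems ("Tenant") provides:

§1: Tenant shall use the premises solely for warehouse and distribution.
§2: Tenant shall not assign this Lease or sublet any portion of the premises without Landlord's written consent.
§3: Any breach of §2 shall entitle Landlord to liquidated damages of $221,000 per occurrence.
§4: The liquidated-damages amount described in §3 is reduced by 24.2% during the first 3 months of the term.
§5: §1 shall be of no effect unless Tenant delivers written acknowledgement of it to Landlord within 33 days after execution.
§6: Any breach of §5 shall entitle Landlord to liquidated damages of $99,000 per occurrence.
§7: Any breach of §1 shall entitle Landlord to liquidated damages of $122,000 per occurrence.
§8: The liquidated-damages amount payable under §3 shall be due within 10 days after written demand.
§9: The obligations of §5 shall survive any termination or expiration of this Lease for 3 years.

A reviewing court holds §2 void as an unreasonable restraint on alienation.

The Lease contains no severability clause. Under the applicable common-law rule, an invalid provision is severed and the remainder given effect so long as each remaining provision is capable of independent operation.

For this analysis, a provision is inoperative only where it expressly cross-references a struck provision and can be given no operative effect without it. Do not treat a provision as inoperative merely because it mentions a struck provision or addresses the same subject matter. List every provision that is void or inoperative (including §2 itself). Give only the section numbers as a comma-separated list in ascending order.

§2 is struck. §3 has no operative effect of its own apart from §2 and is therefore inoperative. §4 has no operative effect of its own apart from §3 and is therefore inoperative. §8 does nothing except set the payment deadline for the liquidated-damages amount by reference to §3; with §3 gone it has no independent effect and is inoperative. Under the stated default rule, only provisions that cannot operate independently fall away; the rest are enforced. §1, §5, §6, §7, and §9 remain in effect.

2, 3, 4, 8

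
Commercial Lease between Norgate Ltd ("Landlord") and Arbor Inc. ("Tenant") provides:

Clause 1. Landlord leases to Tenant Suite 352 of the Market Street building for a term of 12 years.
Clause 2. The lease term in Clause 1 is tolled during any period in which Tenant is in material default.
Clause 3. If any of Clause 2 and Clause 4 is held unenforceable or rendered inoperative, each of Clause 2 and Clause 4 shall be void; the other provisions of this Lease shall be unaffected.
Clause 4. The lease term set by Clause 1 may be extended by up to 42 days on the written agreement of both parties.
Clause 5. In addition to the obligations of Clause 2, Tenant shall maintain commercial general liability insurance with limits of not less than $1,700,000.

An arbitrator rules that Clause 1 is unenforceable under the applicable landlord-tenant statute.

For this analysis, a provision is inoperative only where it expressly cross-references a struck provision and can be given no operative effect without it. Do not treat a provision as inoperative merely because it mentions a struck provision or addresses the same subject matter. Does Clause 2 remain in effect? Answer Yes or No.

Clause 1 is struck. Clause 2 operates only by reference to Clause 1, so it falls with Clause 1. The whole of Clause 4 is the extension of the lease term, defined by reference to Clause 1, so Clause 4 cannot stand once Clause 1 is removed. Clause 5 mentions Clause 2 but its own obligation stands independently of Clause 2, so Clause 5 is not affected. Clause 3 declares Clause 2 and Clause 4 mutually dependent; since one of them has fallen, all of them are of no effect. The remainder continues in force under Clause 3. That leaves Clause 3 and Clause 5 in effect. Clause 2 is among the inoperative provisions, so the answer is no.

No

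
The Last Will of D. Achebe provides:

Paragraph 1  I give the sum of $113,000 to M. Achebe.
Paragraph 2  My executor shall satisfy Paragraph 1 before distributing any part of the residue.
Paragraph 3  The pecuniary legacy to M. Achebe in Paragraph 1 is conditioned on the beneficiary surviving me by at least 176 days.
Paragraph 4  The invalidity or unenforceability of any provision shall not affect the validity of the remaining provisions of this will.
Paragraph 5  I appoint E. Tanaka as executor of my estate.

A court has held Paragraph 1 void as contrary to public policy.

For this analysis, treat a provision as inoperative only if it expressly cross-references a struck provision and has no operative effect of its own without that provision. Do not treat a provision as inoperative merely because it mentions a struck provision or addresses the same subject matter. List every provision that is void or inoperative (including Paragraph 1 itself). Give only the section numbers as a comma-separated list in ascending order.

Paragraph 1 is struck. Paragraph 2 merely fixes the priority direction for Paragraph 1; with Paragraph 1 gone it has nothing to operate on and falls away. Paragraph 3 has no operative effect of its own apart from Paragraph 1 and is therefore inoperative. Under the severability clause in Paragraph 4, the remaining provisions continue in force. Paragraph 4 and Paragraph 5 remain in effect.

1, 2, 3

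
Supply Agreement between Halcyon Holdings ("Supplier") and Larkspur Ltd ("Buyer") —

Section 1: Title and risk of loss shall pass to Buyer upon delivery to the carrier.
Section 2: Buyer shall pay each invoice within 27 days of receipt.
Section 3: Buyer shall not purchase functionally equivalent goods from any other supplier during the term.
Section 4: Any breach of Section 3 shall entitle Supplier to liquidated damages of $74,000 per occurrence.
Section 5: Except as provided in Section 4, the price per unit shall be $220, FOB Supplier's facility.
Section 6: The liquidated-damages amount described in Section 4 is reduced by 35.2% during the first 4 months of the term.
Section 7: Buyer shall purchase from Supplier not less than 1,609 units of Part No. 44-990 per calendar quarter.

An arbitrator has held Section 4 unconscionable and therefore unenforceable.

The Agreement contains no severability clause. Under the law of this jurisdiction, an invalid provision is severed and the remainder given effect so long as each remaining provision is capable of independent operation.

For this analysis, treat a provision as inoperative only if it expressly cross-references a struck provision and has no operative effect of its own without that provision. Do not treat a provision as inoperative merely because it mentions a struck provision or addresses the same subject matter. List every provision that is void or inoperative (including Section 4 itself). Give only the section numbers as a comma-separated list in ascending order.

4, 6

Section 4 is struck. Section 6 does nothing except set the introductory reduction to the liquidated-damages amount by reference to Section 4; with Section 4 gone it has no independent effect and is inoperative. Section 5 mentions Section 4 but its own obligation stands independently of Section 4, so Section 5 is not affected. Under the stated default rule, only provisions that cannot operate independently fall away; the rest are enforced. Section 1, Section 2, Section 3, Section 5, and Section 7 remain in effect.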